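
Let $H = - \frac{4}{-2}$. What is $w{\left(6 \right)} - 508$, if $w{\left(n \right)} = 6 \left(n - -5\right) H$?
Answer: $-376$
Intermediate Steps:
$H = 2$ ($H = \left(-4\right) \left(- \frac{1}{2}\right) = 2$)
$w{\left(n \right)} = 60 + 12 n$ ($w{\left(n \right)} = 6 \left(n - -5\right) 2 = 6 \left(n + 5\right) 2 = 6 \left(5 + n\right) 2 = \left(30 + 6 n\right) 2 = 60 + 12 n$)
$w{\left(6 \right)} - 508 = \left(60 + 12 \cdot 6\right) - 508 = \left(60 + 72\right) - 508 = 132 - 508 = -376$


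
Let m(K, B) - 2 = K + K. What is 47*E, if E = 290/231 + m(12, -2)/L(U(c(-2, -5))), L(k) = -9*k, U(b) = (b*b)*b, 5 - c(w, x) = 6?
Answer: 134984/693 ≈ 194.78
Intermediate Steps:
c(w, x) = -1 (c(w, x) = 5 - 1*6 = 5 - 6 = -1)
m(K, B) = 2 + 2*K (m(K, B) = 2 + (K + K) = 2 + 2*K)
U(b) = b³ (U(b) = b²*b = b³)
E = 2872/693 (E = 290/231 + (2 + 2*12)/((-9*(-1)³)) = 290*(1/231) + (2 + 24)/((-9*(-1))) = 290/231 + 26/9 = 2872/693 ≈ 4.1443)
47*E = 47*(2872/693) = 134984/693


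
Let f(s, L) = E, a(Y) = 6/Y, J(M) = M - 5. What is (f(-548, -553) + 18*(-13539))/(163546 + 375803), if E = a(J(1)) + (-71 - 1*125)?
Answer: -487799/1078698 ≈ -0.45221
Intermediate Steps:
J(M) = -5 + M
E = -395/2 (E = 6/(-5 + 1) + (-71 - 1*125) = 6/(-4) + (-71 - 125) = 6*(-¼) - 196 = -3/2 - 196 = -395/2 ≈ -197.50)
f(s, L) = -395/2
(f(-548, -553) + 18*(-13539))/(163546 + 375803) = (-395/2 + 18*(-13539))/(163546 + 375803) = (-395/2 - 243702)/539349 = -487799/2*1/539349 = -487799/1078698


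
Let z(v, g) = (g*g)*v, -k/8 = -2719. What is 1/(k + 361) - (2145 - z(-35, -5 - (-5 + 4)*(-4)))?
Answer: -110122739/22113 ≈ -4980.0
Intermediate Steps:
k = 21752 (k = -8*(-2719) = 21752)
z(v, g) = v*g**2 (z(v, g) = g**2*v = v*g**2)
1/(k + 361) - (2145 - z(-35, -5 - (-5 + 4)*(-4))) = 1/(21752 + 361) - (2145 - (-35)*(-5 - (-5 + 4)*(-4))**2) = 1/22113 - (2145 - (-35)*(-5 - (-1)*(-4))**2) = 1/22113 - (2145 - (-35)*(-5 - 1*4)**2) = 1/22113 - (2145 - (-35)*(-5 - 4)**2) = 1/22113 - (2145 - (-35)*(-9)**2) = 1/22113 - (2145 - (-35)*81) = 1/22113 - (2145 - 1*(-2835)) = 1/22113 - (2145 + 2835) = 1/22113 - 1*4980 = 1/22113 - 4980 = -110122739/22113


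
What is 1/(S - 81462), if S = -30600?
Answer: -1/112062 ≈ -8.9236e-6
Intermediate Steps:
1/(S - 81462) = 1/(-30600 - 81462) = 1/(-112062) = -1/112062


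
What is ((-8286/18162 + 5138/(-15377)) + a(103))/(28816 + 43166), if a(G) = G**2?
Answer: 246885812324/1675243528389 ≈ 0.14737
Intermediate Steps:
((-8286/18162 + 5138/(-15377)) + a(103))/(28816 + 43166) = ((-8286/18162 + 5138/(-15377)) + 103**2)/(28816 + 43166) = ((-8286*1/18162 + 5138*(-1/15377)) + 10609)/71982 = ((-1381/3027 - 5138/15377) + 10609)*(1/71982) = (-36788363/46546179 + 10609)*(1/71982) = (493771624648/46546179)*(1/71982) = 246885812324/1675243528389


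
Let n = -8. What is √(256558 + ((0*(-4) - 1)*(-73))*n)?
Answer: √255974 ≈ 505.94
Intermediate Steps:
√(256558 + ((0*(-4) - 1)*(-73))*n) = √(256558 + ((0*(-4) - 1)*(-73))*(-8)) = √(256558 + ((0 - 1)*(-73))*(-8)) = √(256558 - 1*(-73)*(-8)) = √(256558 + 73*(-8)) = √(256558 - 584) = √255974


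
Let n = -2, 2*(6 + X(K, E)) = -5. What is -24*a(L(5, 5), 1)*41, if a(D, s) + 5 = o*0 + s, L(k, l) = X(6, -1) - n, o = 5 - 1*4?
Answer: 3936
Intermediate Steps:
X(K, E) = -17/2 (X(K, E) = -6 + (½)*(-5) = -6 - 5/2 = -17/2)
o = 1 (o = 5 - 4 = 1)
L(k, l) = -13/2 (L(k, l) = -17/2 - 1*(-2) = -17/2 + 2 = -13/2)
a(D, s) = -5 + s (a(D, s) = -5 + (1*0 + s) = -5 + (0 + s) = -5 + s)
-24*a(L(5, 5), 1)*41 = -24*(-5 + 1)*41 = -24*(-4)*41 = 96*41 = 3936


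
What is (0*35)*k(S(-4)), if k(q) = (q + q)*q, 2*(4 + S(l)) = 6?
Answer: 0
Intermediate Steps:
S(l) = -1 (S(l) = -4 + (½)*6 = -4 + 3 = -1)
k(q) = 2*q² (k(q) = (2*q)*q = 2*q²)
(0*35)*k(S(-4)) = (0*35)*(2*(-1)²) = 0*(2*1) = 0*2 = 0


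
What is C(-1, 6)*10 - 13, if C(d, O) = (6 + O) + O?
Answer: 167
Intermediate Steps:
C(d, O) = 6 + 2*O
C(-1, 6)*10 - 13 = (6 + 2*6)*10 - 13 = (6 + 12)*10 - 13 = 18*10 - 13 = 180 - 13 = 167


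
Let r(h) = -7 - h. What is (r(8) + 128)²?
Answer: 12769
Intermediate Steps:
(r(8) + 128)² = ((-7 - 1*8) + 128)² = ((-7 - 8) + 128)² = (-15 + 128)² = 113² = 12769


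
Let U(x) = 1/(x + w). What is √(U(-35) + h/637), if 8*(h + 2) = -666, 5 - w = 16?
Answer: 3*I*√302887/4186 ≈ 0.39442*I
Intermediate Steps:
w = -11 (w = 5 - 1*16 = 5 - 16 = -11)
h = -341/4 (h = -2 + (⅛)*(-666) = -2 - 333/4 = -341/4 ≈ -85.250)
U(x) = 1/(-11 + x) (U(x) = 1/(x - 11) = 1/(-11 + x))
√(U(-35) + h/637) = √(1/(-11 - 35) - 341/4/637) = √(1/(-46) - 341/4*1/637) = √(-1/46 - 341/2548) = √(-9117/58604) = 3*I*√302887/4186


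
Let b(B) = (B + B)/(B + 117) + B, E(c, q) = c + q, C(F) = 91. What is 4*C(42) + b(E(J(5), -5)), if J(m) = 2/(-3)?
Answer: 179474/501 ≈ 358.23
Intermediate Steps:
J(m) = -⅔ (J(m) = 2*(-⅓) = -⅔)
b(B) = B + 2*B/(117 + B) (b(B) = (2*B)/(117 + B) + B = 2*B/(117 + B) + B = B + 2*B/(117 + B))
4*C(42) + b(E(J(5), -5)) = 4*91 + (-⅔ - 5)*(119 + (-⅔ - 5))/(117 + (-⅔ - 5)) = 364 - 17*(119 - 17/3)/(3*(117 - 17/3)) = 364 - 17/3*340/3/334/3 = 364 - 17/3*3/334*340/3 = 364 - 2890/501 = 179474/501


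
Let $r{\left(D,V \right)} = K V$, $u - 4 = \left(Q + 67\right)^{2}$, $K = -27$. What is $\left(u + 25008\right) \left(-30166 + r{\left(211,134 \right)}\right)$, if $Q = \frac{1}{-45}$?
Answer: $- \frac{2018036428864}{2025} \approx -9.9656 \cdot 10^{8}$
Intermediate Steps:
$Q = - \frac{1}{45} \approx -0.022222$
$u = \frac{9092296}{2025}$ ($u = 4 + \left(- \frac{1}{45} + 67\right)^{2} = 4 + \left(\frac{3014}{45}\right)^{2} = 4 + \frac{9084196}{2025} = \frac{9092296}{2025} \approx 4490.0$)
$r{\left(D,V \right)} = - 27 V$
$\left(u + 25008\right) \left(-30166 + r{\left(211,134 \right)}\right) = \left(\frac{9092296}{2025} + 25008\right) \left(-30166 - 3618\right) = \frac{59733496 \left(-30166 - 3618\right)}{2025} = \frac{59733496}{2025} \left(-33784\right) = - \frac{2018036428864}{2025}$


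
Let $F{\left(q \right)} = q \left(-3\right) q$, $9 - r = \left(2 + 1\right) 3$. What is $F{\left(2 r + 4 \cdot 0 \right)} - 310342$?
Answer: $-310342$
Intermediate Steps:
$r = 0$ ($r = 9 - \left(2 + 1\right) 3 = 9 - 3 \cdot 3 = 9 - 9 = 0$)
$F{\left(q \right)} = - 3 q^{2}$ ($F{\left(q \right)} = - 3 q q = - 3 q^{2}$)
$F{\left(2 r + 4 \cdot 0 \right)} - 310342 = - 3 \left(2 \cdot 0 + 4 \cdot 0\right)^{2} - 310342 = - 3 \left(0 + 0\right)^{2} - 310342 = - 3 \cdot 0^{2} - 310342 = \left(-3\right) 0 - 310342 = 0 - 310342 = -310342$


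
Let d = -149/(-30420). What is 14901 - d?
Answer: 453288271/30420 ≈ 14901.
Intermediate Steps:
d = 149/30420 (d = -149*(-1/30420) = 149/30420 ≈ 0.0048981)
14901 - d = 14901 - 1*149/30420 = 14901 - 149/30420 = 453288271/30420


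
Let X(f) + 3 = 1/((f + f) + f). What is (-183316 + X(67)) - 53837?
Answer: -47668355/201 ≈ -2.3716e+5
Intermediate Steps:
X(f) = -3 + 1/(3*f) (X(f) = -3 + 1/((f + f) + f) = -3 + 1/(2*f + f) = -3 + 1/(3*f))
(-183316 + X(67)) - 53837 = (-183316 + (-3 + (⅓)/67)) - 53837 = (-183316 + (-3 + (⅓)*(1/67))) - 53837 = (-183316 + (-3 + 1/201)) - 53837 = (-183316 - 602/201) - 53837 = -36847118/201 - 53837 = -47668355/201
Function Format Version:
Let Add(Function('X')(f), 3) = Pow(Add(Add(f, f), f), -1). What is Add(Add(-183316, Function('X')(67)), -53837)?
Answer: Rational(-47668355, 201) ≈ -2.3716e+5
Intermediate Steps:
Function('X')(f) = Add(-3, Mul(Rational(1, 3), Pow(f, -1))) (Function('X')(f) = Add(-3, Pow(Add(Add(f, f), f), -1)) = Add(-3, Pow(Add(Mul(2, f), f), -1)) = Add(-3, Pow(Mul(3, f), -1)) = Add(-3, Mul(Rational(1, 3), Pow(f, -1))))
Add(Add(-183316, Function('X')(67)), -53837) = Add(Add(-183316, Add(-3, Mul(Rational(1, 3), Pow(67, -1)))), -53837) = Add(Add(-183316, Add(-3, Mul(Rational(1, 3), Rational(1, 67)))), -53837) = Add(Add(-183316, Add(-3, Rational(1, 201))), -53837) = Add(Add(-183316, Rational(-602, 201)), -53837) = Add(Rational(-36847118, 201), -53837) = Rational(-47668355, 201)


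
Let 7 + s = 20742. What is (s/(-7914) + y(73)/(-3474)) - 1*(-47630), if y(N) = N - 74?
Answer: 109119233767/2291103 ≈ 47627.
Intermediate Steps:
s = 20735 (s = -7 + 20742 = 20735)
y(N) = -74 + N
(s/(-7914) + y(73)/(-3474)) - 1*(-47630) = (20735/(-7914) + (-74 + 73)/(-3474)) - 1*(-47630) = (20735*(-1/7914) - 1*(-1/3474)) + 47630 = (-20735/7914 + 1/3474) + 47630 = -6002123/2291103 + 47630 = 109119233767/2291103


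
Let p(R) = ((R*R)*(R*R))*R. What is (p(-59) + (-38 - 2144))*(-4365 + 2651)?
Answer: 1225383988434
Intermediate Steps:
p(R) = R**5 (p(R) = (R**2*R**2)*R = R**4*R = R**5)
(p(-59) + (-38 - 2144))*(-4365 + 2651) = ((-59)**5 + (-38 - 2144))*(-4365 + 2651) = (-714924299 - 2182)*(-1714) = -714926481*(-1714) = 1225383988434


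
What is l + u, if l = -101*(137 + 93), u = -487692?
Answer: -510922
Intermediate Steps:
l = -23230 (l = -101*230 = -23230)
l + u = -23230 - 487692 = -510922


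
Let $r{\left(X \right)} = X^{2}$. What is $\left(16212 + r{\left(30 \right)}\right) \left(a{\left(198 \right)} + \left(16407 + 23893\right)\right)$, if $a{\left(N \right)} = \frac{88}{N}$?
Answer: $\frac{2068863616}{3} \approx 6.8962 \cdot 10^{8}$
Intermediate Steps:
$\left(16212 + r{\left(30 \right)}\right) \left(a{\left(198 \right)} + \left(16407 + 23893\right)\right) = \left(16212 + 30^{2}\right) \left(\frac{88}{198} + \left(16407 + 23893\right)\right) = \left(16212 + 900\right) \left(88 \cdot \frac{1}{198} + 40300\right) = 17112 \left(\frac{4}{9} + 40300\right) = 17112 \cdot \frac{362704}{9} = \frac{2068863616}{3}$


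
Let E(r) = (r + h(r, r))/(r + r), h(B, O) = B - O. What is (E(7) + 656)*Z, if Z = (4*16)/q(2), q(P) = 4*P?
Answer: 5252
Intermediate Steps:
E(r) = ½ (E(r) = (r + (r - r))/(r + r) = (r + 0)/((2*r)) = r*(1/(2*r)) = ½)
Z = 8 (Z = (4*16)/((4*2)) = 64/8 = 64*(⅛) = 8)
(E(7) + 656)*Z = (½ + 656)*8 = (1313/2)*8 = 5252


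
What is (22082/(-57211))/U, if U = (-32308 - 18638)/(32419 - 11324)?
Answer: 232909895/1457335803 ≈ 0.15982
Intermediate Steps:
U = -50946/21095 ≈ -2.4151
(22082/(-57211))/U = (22082/(-57211))/(-50946/21095) = (22082*(-1/57211))*(-21095/50946) = -22082/57211*(-21095/50946) = 232909895/1457335803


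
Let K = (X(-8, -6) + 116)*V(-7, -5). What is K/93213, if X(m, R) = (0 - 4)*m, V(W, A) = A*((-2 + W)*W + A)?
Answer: -42920/93213 ≈ -0.46045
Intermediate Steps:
V(W, A) = A*(A + W*(-2 + W)) (V(W, A) = A*(W*(-2 + W) + A) = A*(A + W*(-2 + W)))
X(m, R) = -4*m
K = -42920 (K = (-4*(-8) + 116)*(-5*(-5 + (-7)² - 2*(-7))) = (32 + 116)*(-5*(-5 + 49 + 14)) = 148*(-5*58) = 148*(-290) = -42920)
K/93213 = -42920/93213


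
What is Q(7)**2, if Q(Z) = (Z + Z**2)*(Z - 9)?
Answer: 12544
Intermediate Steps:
Q(Z) = (-9 + Z)*(Z + Z**2) (Q(Z) = (Z + Z**2)*(-9 + Z) = (-9 + Z)*(Z + Z**2))
Q(7)**2 = (7*(-9 + 7**2 - 8*7))**2 = (7*(-9 + 49 - 56))**2 = (7*(-16))**2 = (-112)**2 = 12544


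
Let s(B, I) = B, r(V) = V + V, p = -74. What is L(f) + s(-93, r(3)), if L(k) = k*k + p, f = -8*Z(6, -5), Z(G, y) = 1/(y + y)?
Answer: -4159/25 ≈ -166.36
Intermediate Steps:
Z(G, y) = 1/(2*y)
r(V) = 2*V
f = ⅘ (f = -4/(-5) = -4*(-1)/5 = -8*(-⅒) = ⅘ ≈ 0.80000)
L(k) = -74 + k² (L(k) = k*k - 74 = k² - 74 = -74 + k²)
L(f) + s(-93, r(3)) = (-74 + (⅘)²) - 93 = (-74 + 16/25) - 93 = -1834/25 - 93 = -4159/25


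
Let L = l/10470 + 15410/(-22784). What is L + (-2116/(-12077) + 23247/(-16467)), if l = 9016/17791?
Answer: -134538007238598241297/70334648122890053760 ≈ -1.9128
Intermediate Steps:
l = 9016/17791 (l = 9016*(1/17791) = 9016/17791 ≈ 0.50677)
L = -717560638789/1061004001920 (L = (9016/17791)/10470 + 15410/(-22784) = (9016/17791)*(1/10470) + 15410*(-1/22784) = 4508/93135885 - 7705/11392 = -717560638789/1061004001920 ≈ -0.67630)
L + (-2116/(-12077) + 23247/(-16467)) = -717560638789/1061004001920 + (-2116/(-12077) + 23247/(-16467)) = -717560638789/1061004001920 + (-2116*(-1/12077) + 23247*(-1/16467)) = -717560638789/1061004001920 + (2116/12077 - 7749/5489) = -717560638789/1061004001920 - 81969949/66290653 = -134538007238598241297/70334648122890053760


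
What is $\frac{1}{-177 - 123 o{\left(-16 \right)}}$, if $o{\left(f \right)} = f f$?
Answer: $- \frac{1}{31665} \approx -3.1581 \cdot 10^{-5}$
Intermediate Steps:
$o{\left(f \right)} = f^{2}$
$\frac{1}{-177 - 123 o{\left(-16 \right)}} = \frac{1}{-177 - 123 \left(-16\right)^{2}} = \frac{1}{-177 - 31488} = \frac{1}{-31665} = - \frac{1}{31665}$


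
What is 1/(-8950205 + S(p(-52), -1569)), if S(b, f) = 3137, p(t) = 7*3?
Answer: -1/8947068 ≈ -1.1177e-7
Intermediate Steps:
p(t) = 21
1/(-8950205 + S(p(-52), -1569)) = 1/(-8950205 + 3137) = 1/(-8947068) = -1/8947068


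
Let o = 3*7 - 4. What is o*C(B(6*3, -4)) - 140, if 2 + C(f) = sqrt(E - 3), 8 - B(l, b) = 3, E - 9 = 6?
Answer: -174 + 34*sqrt(3) ≈ -115.11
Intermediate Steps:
E = 15 (E = 9 + 6 = 15)
B(l, b) = 5 (B(l, b) = 8 - 1*3 = 8 - 3 = 5)
C(f) = -2 + 2*sqrt(3) (C(f) = -2 + sqrt(15 - 3) = -2 + sqrt(12) = -2 + 2*sqrt(3))
o = 17 (o = 21 - 4 = 17)
o*C(B(6*3, -4)) - 140 = 17*(-2 + 2*sqrt(3)) - 140 = (-34 + 34*sqrt(3)) - 140 = -174 + 34*sqrt(3)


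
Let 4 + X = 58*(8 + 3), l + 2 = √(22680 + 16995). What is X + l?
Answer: 632 + 115*√3 ≈ 831.19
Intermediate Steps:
l = -2 + 115*√3 (l = -2 + √(22680 + 16995) = -2 + √39675 = -2 + 115*√3 ≈ 197.19)
X = 634 (X = -4 + 58*(8 + 3) = -4 + 58*11 = -4 + 638 = 634)
X + l = 634 + (-2 + 115*√3) = 632 + 115*√3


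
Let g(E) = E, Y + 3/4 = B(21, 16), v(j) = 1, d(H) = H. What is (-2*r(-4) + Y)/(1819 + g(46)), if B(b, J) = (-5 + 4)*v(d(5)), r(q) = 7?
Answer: -63/7460 ≈ -0.0084450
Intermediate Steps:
B(b, J) = -1 (B(b, J) = (-5 + 4)*1 = -1*1 = -1)
Y = -7/4 (Y = -3/4 - 1 = -7/4 ≈ -1.7500)
(-2*r(-4) + Y)/(1819 + g(46)) = (-2*7 - 7/4)/(1819 + 46) = (-14 - 7/4)/1865 = -63/4*1/1865 = -63/7460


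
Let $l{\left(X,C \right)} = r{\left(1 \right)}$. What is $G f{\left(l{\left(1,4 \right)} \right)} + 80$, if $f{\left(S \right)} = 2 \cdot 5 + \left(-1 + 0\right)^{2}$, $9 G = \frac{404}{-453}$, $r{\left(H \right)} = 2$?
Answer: $\frac{321716}{4077} \approx 78.91$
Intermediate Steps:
$l{\left(X,C \right)} = 2$
$G = - \frac{404}{4077}$ ($G = \frac{404 \frac{1}{-453}}{9} = \frac{404 \left(- \frac{1}{453}\right)}{9} = \frac{1}{9} \left(- \frac{404}{453}\right) = - \frac{404}{4077} \approx -0.099092$)
$f{\left(S \right)} = 11$ ($f{\left(S \right)} = 10 + \left(-1\right)^{2} = 10 + 1 = 11$)
$G f{\left(l{\left(1,4 \right)} \right)} + 80 = \left(- \frac{404}{4077}\right) 11 + 80 = - \frac{4444}{4077} + 80 = \frac{321716}{4077}$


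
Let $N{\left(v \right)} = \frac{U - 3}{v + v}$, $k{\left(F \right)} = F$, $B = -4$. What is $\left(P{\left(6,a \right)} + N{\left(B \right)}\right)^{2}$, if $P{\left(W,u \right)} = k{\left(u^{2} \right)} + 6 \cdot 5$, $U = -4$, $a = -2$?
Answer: $\frac{77841}{64} \approx 1216.3$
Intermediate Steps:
$P{\left(W,u \right)} = 30 + u^{2}$ ($P{\left(W,u \right)} = u^{2} + 6 \cdot 5 = u^{2} + 30 = 30 + u^{2}$)
$N{\left(v \right)} = - \frac{7}{2 v}$ ($N{\left(v \right)} = \frac{-4 - 3}{v + v} = - \frac{7}{2 v}$)
$\left(P{\left(6,a \right)} + N{\left(B \right)}\right)^{2} = \left(\left(30 + \left(-2\right)^{2}\right) - \frac{7}{2 \left(-4\right)}\right)^{2} = \left(\left(30 + 4\right) - - \frac{7}{8}\right)^{2} = \left(34 + \frac{7}{8}\right)^{2} = \left(\frac{279}{8}\right)^{2} = \frac{77841}{64}$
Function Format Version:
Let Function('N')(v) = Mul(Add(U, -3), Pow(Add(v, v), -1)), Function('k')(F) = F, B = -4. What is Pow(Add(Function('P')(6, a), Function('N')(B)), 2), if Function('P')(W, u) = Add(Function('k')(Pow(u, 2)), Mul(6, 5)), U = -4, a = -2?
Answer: Rational(77841, 64) ≈ 1216.3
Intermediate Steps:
Function('P')(W, u) = Add(30, Pow(u, 2)) (Function('P')(W, u) = Add(Pow(u, 2), Mul(6, 5)) = Add(Pow(u, 2), 30) = Add(30, Pow(u, 2)))
Function('N')(v) = Mul(Rational(-7, 2), Pow(v, -1)) (Function('N')(v) = Mul(Add(-4, -3), Pow(Add(v, v), -1)) = Mul(-7, Pow(Mul(2, v), -1)) = Mul(-7, Mul(Rational(1, 2), Pow(v, -1))) = Mul(Rational(-7, 2), Pow(v, -1)))
Pow(Add(Function('P')(6, a), Function('N')(B)), 2) = Pow(Add(Add(30, Pow(-2, 2)), Mul(Rational(-7, 2), Pow(-4, -1))), 2) = Pow(Add(Add(30, 4), Mul(Rational(-7, 2), Rational(-1, 4))), 2) = Pow(Add(34, Rational(7, 8)), 2) = Pow(Rational(279, 8), 2) = Rational(77841, 64)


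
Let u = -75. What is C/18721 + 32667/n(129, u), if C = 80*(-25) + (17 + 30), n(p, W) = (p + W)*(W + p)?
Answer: 201954653/18196812 ≈ 11.098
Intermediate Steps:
n(p, W) = (W + p)² (n(p, W) = (W + p)*(W + p) = (W + p)²)
C = -1953 (C = -2000 + 47 = -1953)
C/18721 + 32667/n(129, u) = -1953/18721 + 32667/((-75 + 129)²) = -1953*1/18721 + 32667/(54²) = -1953/18721 + 32667/2916 = -1953/18721 + 32667*(1/2916) = -1953/18721 + 10889/972 = 201954653/18196812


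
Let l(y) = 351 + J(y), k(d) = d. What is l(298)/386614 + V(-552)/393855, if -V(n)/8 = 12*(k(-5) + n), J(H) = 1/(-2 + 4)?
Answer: 13874309227/101513237980 ≈ 0.13667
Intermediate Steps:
J(H) = 1/2
l(y) = 703/2 (l(y) = 351 + 1/2 = 703/2)
V(n) = 480 - 96*n (V(n) = -96*(-5 + n) = -8*(-60 + 12*n) = 480 - 96*n)
l(298)/386614 + V(-552)/393855 = (703/2)/386614 + (480 - 96*(-552))/393855 = (703/2)*(1/386614) + (480 + 52992)*(1/393855) = 703/773228 + 53472*(1/393855) = 703/773228 + 17824/131285 = 13874309227/101513237980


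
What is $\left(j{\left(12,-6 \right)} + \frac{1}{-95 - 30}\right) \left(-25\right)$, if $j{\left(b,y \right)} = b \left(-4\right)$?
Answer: $\frac{6001}{5} \approx 1200.2$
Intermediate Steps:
$j{\left(b,y \right)} = - 4 b$
$\left(j{\left(12,-6 \right)} + \frac{1}{-95 - 30}\right) \left(-25\right) = \left(\left(-4\right) 12 + \frac{1}{-95 - 30}\right) \left(-25\right) = \left(-48 + \frac{1}{-125}\right) \left(-25\right) = \left(-48 - \frac{1}{125}\right) \left(-25\right) = \left(- \frac{6001}{125}\right) \left(-25\right) = \frac{6001}{5}$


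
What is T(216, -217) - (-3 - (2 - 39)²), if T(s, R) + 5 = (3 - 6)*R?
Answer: 2018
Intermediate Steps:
T(s, R) = -5 - 3*R (T(s, R) = -5 + (3 - 6)*R = -5 - 3*R)
T(216, -217) - (-3 - (2 - 39)²) = (-5 - 3*(-217)) - (-3 - (2 - 39)²) = (-5 + 651) - (-3 - 1*(-37)²) = 646 - (-3 - 1*1369) = 646 - (-3 - 1369) = 646 - 1*(-1372) = 646 + 1372 = 2018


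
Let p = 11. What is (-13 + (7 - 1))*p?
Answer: -77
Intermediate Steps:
(-13 + (7 - 1))*p = (-13 + (7 - 1))*11 = (-13 + 6)*11 = -7*11 = -77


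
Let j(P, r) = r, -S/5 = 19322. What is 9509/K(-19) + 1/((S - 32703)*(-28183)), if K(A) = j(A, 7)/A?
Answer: -658442501595202/25510997953 ≈ -25810.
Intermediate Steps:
S = -96610 (S = -5*19322 = -96610)
K(A) = 7/A
9509/K(-19) + 1/((S - 32703)*(-28183)) = 9509/((7/(-19))) + 1/(-96610 - 32703*(-28183)) = 9509/((7*(-1/19))) - 1/28183/(-129313) = 9509/(-7/19) - 1/129313*(-1/28183) = 9509*(-19/7) + 1/3644428279 = -180671/7 + 1/3644428279 = -658442501595202/25510997953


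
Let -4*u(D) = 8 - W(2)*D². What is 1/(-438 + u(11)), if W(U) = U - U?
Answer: -1/440 ≈ -0.0022727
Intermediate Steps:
W(U) = 0
u(D) = -2 (u(D) = -(8 - 0*D²)/4 = -(8 - 1*0)/4 = -(8 + 0)/4 = -¼*8 = -2)
1/(-438 + u(11)) = 1/(-438 - 2) = 1/(-440) = -1/440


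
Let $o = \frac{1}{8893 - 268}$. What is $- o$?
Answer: $- \frac{1}{8625} \approx -0.00011594$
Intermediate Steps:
$o = \frac{1}{8625} \approx 0.00011594$
$- o = \left(-1\right) \frac{1}{8625} = - \frac{1}{8625}$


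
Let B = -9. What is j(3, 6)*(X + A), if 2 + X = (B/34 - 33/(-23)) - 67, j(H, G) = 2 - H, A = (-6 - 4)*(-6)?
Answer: 6123/782 ≈ 7.8299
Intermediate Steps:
A = 60 (A = -10*(-6) = 60)
X = -53043/782 (X = -2 + ((-9/34 - 33/(-23)) - 67) = -2 + ((-9*1/34 - 33*(-1/23)) - 67) = -2 + ((-9/34 + 33/23) - 67) = -2 + (915/782 - 67) = -2 - 51479/782 = -53043/782 ≈ -67.830)
j(3, 6)*(X + A) = (2 - 1*3)*(-53043/782 + 60) = (2 - 3)*(-6123/782) = -1*(-6123/782) = 6123/782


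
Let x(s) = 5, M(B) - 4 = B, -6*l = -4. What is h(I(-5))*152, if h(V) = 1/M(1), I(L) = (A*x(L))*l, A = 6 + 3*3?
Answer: 152/5 ≈ 30.400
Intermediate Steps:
l = ⅔ (l = -⅙*(-4) = ⅔ ≈ 0.66667)
A = 15 (A = 6 + 9 = 15)
M(B) = 4 + B
I(L) = 50 (I(L) = (15*5)*(⅔) = 75*(⅔) = 50)
h(V) = ⅕ (h(V) = 1/(4 + 1) = 1/5 = ⅕)
h(I(-5))*152 = (⅕)*152 = 152/5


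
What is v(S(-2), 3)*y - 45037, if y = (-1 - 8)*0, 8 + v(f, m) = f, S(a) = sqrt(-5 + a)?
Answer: -45037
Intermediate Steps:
v(f, m) = -8 + f
y = 0 (y = -9*0 = 0)
v(S(-2), 3)*y - 45037 = (-8 + sqrt(-5 - 2))*0 - 45037 = (-8 + sqrt(-7))*0 - 45037 = (-8 + I*sqrt(7))*0 - 45037 = 0 - 45037 = -45037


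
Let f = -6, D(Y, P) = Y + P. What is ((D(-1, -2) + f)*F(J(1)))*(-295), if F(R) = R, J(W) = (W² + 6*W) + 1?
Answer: 21240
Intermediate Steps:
D(Y, P) = P + Y
J(W) = 1 + W² + 6*W
((D(-1, -2) + f)*F(J(1)))*(-295) = (((-2 - 1) - 6)*(1 + 1² + 6*1))*(-295) = ((-3 - 6)*(1 + 1 + 6))*(-295) = -9*8*(-295) = -72*(-295) = 21240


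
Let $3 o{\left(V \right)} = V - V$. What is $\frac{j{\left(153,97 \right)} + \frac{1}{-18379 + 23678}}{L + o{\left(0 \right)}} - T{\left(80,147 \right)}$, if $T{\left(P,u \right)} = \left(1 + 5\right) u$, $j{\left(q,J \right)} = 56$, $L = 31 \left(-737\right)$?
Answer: $- \frac{106780731891}{121066253} \approx -882.0$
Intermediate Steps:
$o{\left(V \right)} = 0$ ($o{\left(V \right)} = \frac{V - V}{3} = \frac{1}{3} \cdot 0 = 0$)
$L = -22847$
$T{\left(P,u \right)} = 6 u$
$\frac{j{\left(153,97 \right)} + \frac{1}{-18379 + 23678}}{L + o{\left(0 \right)}} - T{\left(80,147 \right)} = \frac{56 + \frac{1}{-18379 + 23678}}{-22847 + 0} - 6 \cdot 147 = \frac{56 + \frac{1}{5299}}{-22847} - 882 = \left(56 + \frac{1}{5299}\right) \left(- \frac{1}{22847}\right) - 882 = \frac{296745}{5299} \left(- \frac{1}{22847}\right) - 882 = - \frac{296745}{121066253} - 882 = - \frac{106780731891}{121066253}$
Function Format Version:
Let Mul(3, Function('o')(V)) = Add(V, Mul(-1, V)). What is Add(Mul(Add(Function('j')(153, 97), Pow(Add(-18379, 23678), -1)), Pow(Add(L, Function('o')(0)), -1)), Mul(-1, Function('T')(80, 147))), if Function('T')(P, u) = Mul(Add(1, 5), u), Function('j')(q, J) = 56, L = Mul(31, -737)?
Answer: Rational(-106780731891, 121066253) ≈ -882.00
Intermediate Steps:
Function('o')(V) = 0 (Function('o')(V) = Mul(Rational(1, 3), Add(V, Mul(-1, V))) = Mul(Rational(1, 3), 0) = 0)
L = -22847
Function('T')(P, u) = Mul(6, u)
Add(Mul(Add(Function('j')(153, 97), Pow(Add(-18379, 23678), -1)), Pow(Add(L, Function('o')(0)), -1)), Mul(-1, Function('T')(80, 147))) = Add(Mul(Add(56, Pow(Add(-18379, 23678), -1)), Pow(Add(-22847, 0), -1)), Mul(-1, Mul(6, 147))) = Add(Mul(Add(56, Pow(5299, -1)), Pow(-22847, -1)), Mul(-1, 882)) = Add(Mul(Add(56, Rational(1, 5299)), Rational(-1, 22847)), -882) = Add(Mul(Rational(296745, 5299), Rational(-1, 22847)), -882) = Add(Rational(-296745, 121066253), -882) = Rational(-106780731891, 121066253)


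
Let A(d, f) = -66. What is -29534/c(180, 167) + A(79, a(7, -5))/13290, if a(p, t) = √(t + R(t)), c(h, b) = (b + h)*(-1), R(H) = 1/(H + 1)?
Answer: 65413993/768605 ≈ 85.107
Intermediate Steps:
R(H) = 1/(1 + H)
c(h, b) = -b - h
a(p, t) = √(t + 1/(1 + t))
-29534/c(180, 167) + A(79, a(7, -5))/13290 = -29534/(-1*167 - 1*180) - 66/13290 = -29534/(-167 - 180) - 66*1/13290 = -29534/(-347) - 11/2215 = -29534*(-1/347) - 11/2215 = 29534/347 - 11/2215 = 65413993/768605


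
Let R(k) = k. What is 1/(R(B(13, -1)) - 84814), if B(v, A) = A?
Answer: -1/84815 ≈ -1.1790e-5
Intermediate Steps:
1/(R(B(13, -1)) - 84814) = 1/(-1 - 84814) = 1/(-84815) = -1/84815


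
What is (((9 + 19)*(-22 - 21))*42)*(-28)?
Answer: 1415904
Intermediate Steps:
(((9 + 19)*(-22 - 21))*42)*(-28) = ((28*(-43))*42)*(-28) = -1204*42*(-28) = -50568*(-28) = 1415904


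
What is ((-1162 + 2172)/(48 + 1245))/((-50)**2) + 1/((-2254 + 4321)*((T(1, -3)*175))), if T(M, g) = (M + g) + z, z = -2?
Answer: 972091/3118069500 ≈ 0.00031176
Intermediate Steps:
T(M, g) = -2 + M + g (T(M, g) = (M + g) - 2 = -2 + M + g)
((-1162 + 2172)/(48 + 1245))/((-50)**2) + 1/((-2254 + 4321)*((T(1, -3)*175))) = ((-1162 + 2172)/(48 + 1245))/((-50)**2) + 1/((-2254 + 4321)*(((-2 + 1 - 3)*175))) = (1010/1293)/2500 + 1/(2067*((-4*175))) = (1010*(1/1293))*(1/2500) + (1/2067)/(-700) = (1010/1293)*(1/2500) + (1/2067)*(-1/700) = 101/323250 - 1/1446900 = 972091/3118069500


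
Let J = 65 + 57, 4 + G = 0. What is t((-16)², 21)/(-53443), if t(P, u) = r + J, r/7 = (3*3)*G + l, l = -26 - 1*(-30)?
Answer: 102/53443 ≈ 0.0019086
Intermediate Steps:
G = -4 (G = -4 + 0 = -4)
l = 4 (l = -26 + 30 = 4)
r = -224 (r = 7*((3*3)*(-4) + 4) = 7*(9*(-4) + 4) = 7*(-36 + 4) = 7*(-32) = -224)
J = 122
t(P, u) = -102 (t(P, u) = -224 + 122 = -102)
t((-16)², 21)/(-53443) = -102/(-53443) = -102*(-1/53443) = 102/53443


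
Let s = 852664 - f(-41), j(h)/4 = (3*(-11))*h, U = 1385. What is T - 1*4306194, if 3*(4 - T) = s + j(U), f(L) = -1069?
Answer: -13589483/3 ≈ -4.5298e+6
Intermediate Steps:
j(h) = -132*h (j(h) = 4*((3*(-11))*h) = 4*(-33*h) = -132*h)
s = 853733 (s = 852664 - 1*(-1069) = 852664 + 1069 = 853733)
T = -670901/3 (T = 4 - (853733 - 132*1385)/3 = 4 - (853733 - 182820)/3 = 4 - ⅓*670913 = 4 - 670913/3 = -670901/3 ≈ -2.2363e+5)
T - 1*4306194 = -670901/3 - 1*4306194 = -670901/3 - 4306194 = -13589483/3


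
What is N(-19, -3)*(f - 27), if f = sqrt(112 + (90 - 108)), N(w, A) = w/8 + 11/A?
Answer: 1305/8 - 145*sqrt(94)/24 ≈ 104.55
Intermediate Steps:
N(w, A) = 11/A + w/8 (N(w, A) = w*(1/8) + 11/A = w/8 + 11/A = 11/A + w/8)
f = sqrt(94) (f = sqrt(112 - 18) = sqrt(94) ≈ 9.6954)
N(-19, -3)*(f - 27) = (11/(-3) + (1/8)*(-19))*(sqrt(94) - 27) = (11*(-1/3) - 19/8)*(-27 + sqrt(94)) = (-11/3 - 19/8)*(-27 + sqrt(94)) = -145*(-27 + sqrt(94))/24 = 1305/8 - 145*sqrt(94)/24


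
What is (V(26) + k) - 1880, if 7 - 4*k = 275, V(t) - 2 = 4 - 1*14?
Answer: -1955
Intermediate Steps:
V(t) = -8 (V(t) = 2 + (4 - 1*14) = 2 + (4 - 14) = 2 - 10 = -8)
k = -67 (k = 7/4 - ¼*275 = 7/4 - 275/4 = -67)
(V(26) + k) - 1880 = (-8 - 67) - 1880 = -75 - 1880 = -1955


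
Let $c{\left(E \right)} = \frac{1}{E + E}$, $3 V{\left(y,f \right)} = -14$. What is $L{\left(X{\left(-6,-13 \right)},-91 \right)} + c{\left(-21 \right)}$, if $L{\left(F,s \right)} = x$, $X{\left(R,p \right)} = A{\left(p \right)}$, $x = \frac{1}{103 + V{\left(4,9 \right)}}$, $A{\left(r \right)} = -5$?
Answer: $- \frac{169}{12390} \approx -0.01364$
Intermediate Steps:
$V{\left(y,f \right)} = - \frac{14}{3}$ ($V{\left(y,f \right)} = \frac{1}{3} \left(-14\right) = - \frac{14}{3}$)
$x = \frac{3}{295}$ ($x = \frac{1}{103 - \frac{14}{3}} = \frac{1}{\frac{295}{3}} = \frac{3}{295} \approx 0.010169$)
$X{\left(R,p \right)} = -5$
$L{\left(F,s \right)} = \frac{3}{295}$
$c{\left(E \right)} = \frac{1}{2 E}$
$L{\left(X{\left(-6,-13 \right)},-91 \right)} + c{\left(-21 \right)} = \frac{3}{295} + \frac{1}{2 \left(-21\right)} = \frac{3}{295} + \frac{1}{2} \left(- \frac{1}{21}\right) = \frac{3}{295} - \frac{1}{42} = - \frac{169}{12390}$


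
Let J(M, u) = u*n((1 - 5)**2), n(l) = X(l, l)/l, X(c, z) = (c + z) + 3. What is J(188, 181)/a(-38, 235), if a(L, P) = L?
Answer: -6335/608 ≈ -10.419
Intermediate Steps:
X(c, z) = 3 + c + z
n(l) = (3 + 2*l)/l (n(l) = (3 + l + l)/l = (3 + 2*l)/l)
J(M, u) = 35*u/16 (J(M, u) = u*(2 + 3/((1 - 5)**2)) = u*(2 + 3/((-4)**2)) = u*(2 + 3/16) = u*(35/16) = 35*u/16)
J(188, 181)/a(-38, 235) = ((35/16)*181)/(-38) = (6335/16)*(-1/38) = -6335/608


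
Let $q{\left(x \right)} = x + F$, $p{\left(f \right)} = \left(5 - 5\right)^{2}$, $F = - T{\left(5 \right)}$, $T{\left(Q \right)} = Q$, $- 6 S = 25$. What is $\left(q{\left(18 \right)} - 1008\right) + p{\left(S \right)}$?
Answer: $-995$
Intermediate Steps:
$S = - \frac{25}{6}$ ($S = \left(- \frac{1}{6}\right) 25 = - \frac{25}{6} \approx -4.1667$)
$F = -5$ ($F = \left(-1\right) 5 = -5$)
$p{\left(f \right)} = 0$ ($p{\left(f \right)} = 0^{2} = 0$)
$q{\left(x \right)} = -5 + x$ ($q{\left(x \right)} = x - 5 = -5 + x$)
$\left(q{\left(18 \right)} - 1008\right) + p{\left(S \right)} = \left(\left(-5 + 18\right) - 1008\right) + 0 = \left(13 - 1008\right) + 0 = -995 + 0 = -995$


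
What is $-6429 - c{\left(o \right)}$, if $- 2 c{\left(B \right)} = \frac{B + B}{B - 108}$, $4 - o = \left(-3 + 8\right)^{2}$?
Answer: $- \frac{276440}{43} \approx -6428.8$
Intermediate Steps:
$o = -21$ ($o = 4 - \left(-3 + 8\right)^{2} = 4 - 5^{2} = 4 - 25 = -21$)
$c{\left(B \right)} = - \frac{B}{-108 + B}$ ($c{\left(B \right)} = - \frac{\left(B + B\right) \frac{1}{B - 108}}{2} = - \frac{2 B \frac{1}{-108 + B}}{2} = - \frac{B}{-108 + B}$)
$-6429 - c{\left(o \right)} = -6429 - \left(-1\right) \left(-21\right) \frac{1}{-108 - 21} = -6429 - \left(-1\right) \left(-21\right) \frac{1}{-129} = -6429 - \left(-1\right) \left(-21\right) \left(- \frac{1}{129}\right) = -6429 - - \frac{7}{43} = -6429 + \frac{7}{43} = - \frac{276440}{43}$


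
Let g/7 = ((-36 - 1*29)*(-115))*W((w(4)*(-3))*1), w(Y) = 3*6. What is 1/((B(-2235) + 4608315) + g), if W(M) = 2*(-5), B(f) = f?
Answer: 1/4082830 ≈ 2.4493e-7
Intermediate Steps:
w(Y) = 18
W(M) = -10
g = -523250 (g = 7*(((-36 - 1*29)*(-115))*(-10)) = 7*(((-36 - 29)*(-115))*(-10)) = 7*(-65*(-115)*(-10)) = 7*(7475*(-10)) = 7*(-74750) = -523250)
1/((B(-2235) + 4608315) + g) = 1/((-2235 + 4608315) - 523250) = 1/(4606080 - 523250) = 1/4082830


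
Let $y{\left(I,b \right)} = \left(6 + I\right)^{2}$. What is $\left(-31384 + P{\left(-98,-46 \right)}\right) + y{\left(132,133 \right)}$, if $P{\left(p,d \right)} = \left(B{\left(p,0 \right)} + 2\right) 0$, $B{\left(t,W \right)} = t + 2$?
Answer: $-12340$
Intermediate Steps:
$B{\left(t,W \right)} = 2 + t$
$P{\left(p,d \right)} = 0$ ($P{\left(p,d \right)} = \left(\left(2 + p\right) + 2\right) 0 = \left(4 + p\right) 0 = 0$)
$\left(-31384 + P{\left(-98,-46 \right)}\right) + y{\left(132,133 \right)} = \left(-31384 + 0\right) + \left(6 + 132\right)^{2} = -31384 + 138^{2} = -31384 + 19044 = -12340$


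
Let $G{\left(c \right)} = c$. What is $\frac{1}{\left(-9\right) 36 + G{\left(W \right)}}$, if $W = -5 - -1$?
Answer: $- \frac{1}{328} \approx -0.0030488$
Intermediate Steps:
$W = -4$ ($W = -5 + 1 = -4$)
$\frac{1}{\left(-9\right) 36 + G{\left(W \right)}} = \frac{1}{\left(-9\right) 36 - 4} = \frac{1}{-324 - 4} = \frac{1}{-328} = - \frac{1}{328}$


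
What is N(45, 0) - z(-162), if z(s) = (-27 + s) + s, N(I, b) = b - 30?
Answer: 321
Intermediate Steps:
N(I, b) = -30 + b
z(s) = -27 + 2*s
N(45, 0) - z(-162) = (-30 + 0) - (-27 + 2*(-162)) = -30 - (-27 - 324) = -30 - 1*(-351) = -30 + 351 = 321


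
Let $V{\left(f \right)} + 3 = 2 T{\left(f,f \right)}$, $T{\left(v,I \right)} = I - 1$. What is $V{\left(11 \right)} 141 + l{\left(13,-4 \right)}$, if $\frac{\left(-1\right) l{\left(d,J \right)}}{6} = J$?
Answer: $2421$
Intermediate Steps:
$T{\left(v,I \right)} = -1 + I$
$l{\left(d,J \right)} = - 6 J$
$V{\left(f \right)} = -5 + 2 f$ ($V{\left(f \right)} = -3 + 2 \left(-1 + f\right) = -3 + \left(-2 + 2 f\right) = -5 + 2 f$)
$V{\left(11 \right)} 141 + l{\left(13,-4 \right)} = \left(-5 + 2 \cdot 11\right) 141 - -24 = \left(-5 + 22\right) 141 + 24 = 17 \cdot 141 + 24 = 2397 + 24 = 2421$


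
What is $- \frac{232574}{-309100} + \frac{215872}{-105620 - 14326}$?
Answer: $- \frac{9707428549}{9268827150} \approx -1.0473$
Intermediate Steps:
$- \frac{232574}{-309100} + \frac{215872}{-105620 - 14326} = \left(-232574\right) \left(- \frac{1}{309100}\right) + \frac{215872}{-105620 - 14326} = \frac{116287}{154550} + \frac{215872}{-119946} = \frac{116287}{154550} + 215872 \left(- \frac{1}{119946}\right) = \frac{116287}{154550} - \frac{107936}{59973} = - \frac{9707428549}{9268827150}$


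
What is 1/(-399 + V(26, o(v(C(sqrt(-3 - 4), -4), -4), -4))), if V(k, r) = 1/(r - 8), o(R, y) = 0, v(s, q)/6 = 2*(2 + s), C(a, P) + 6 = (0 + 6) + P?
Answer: -8/3193 ≈ -0.0025055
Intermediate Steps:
C(a, P) = P (C(a, P) = -6 + ((0 + 6) + P) = -6 + (6 + P) = P)
v(s, q) = 24 + 12*s (v(s, q) = 6*(2*(2 + s)) = 6*(4 + 2*s) = 24 + 12*s)
V(k, r) = 1/(-8 + r)
1/(-399 + V(26, o(v(C(sqrt(-3 - 4), -4), -4), -4))) = 1/(-399 + 1/(-8 + 0)) = 1/(-399 + 1/(-8)) = 1/(-399 - 1/8) = 1/(-3193/8) = -8/3193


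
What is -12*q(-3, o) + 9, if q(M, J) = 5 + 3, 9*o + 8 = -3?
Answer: -87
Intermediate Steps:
o = -11/9 (o = -8/9 + (⅑)*(-3) = -8/9 - ⅓ = -11/9 ≈ -1.2222)
q(M, J) = 8
-12*q(-3, o) + 9 = -12*8 + 9 = -96 + 9 = -87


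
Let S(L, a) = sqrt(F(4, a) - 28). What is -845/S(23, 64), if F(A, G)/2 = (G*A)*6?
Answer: -845*sqrt(761)/1522 ≈ -15.316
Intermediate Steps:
F(A, G) = 12*A*G (F(A, G) = 2*((G*A)*6) = 2*((A*G)*6) = 2*(6*A*G) = 12*A*G)
S(L, a) = sqrt(-28 + 48*a) (S(L, a) = sqrt(12*4*a - 28) = sqrt(48*a - 28) = sqrt(-28 + 48*a))
-845/S(23, 64) = -845*1/(2*sqrt(-7 + 12*64)) = -845*1/(2*sqrt(-7 + 768)) = -845*sqrt(761)/1522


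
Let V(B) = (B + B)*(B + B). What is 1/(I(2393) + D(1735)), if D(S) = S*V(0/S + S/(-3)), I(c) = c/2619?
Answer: 2619/6079269798893 ≈ 4.3081e-10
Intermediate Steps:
V(B) = 4*B² (V(B) = (2*B)*(2*B) = 4*B²)
I(c) = c/2619 (I(c) = c*(1/2619) = c/2619)
D(S) = 4*S³/9 (D(S) = S*(4*(0/S + S/(-3))²) = S*(4*(0 + S*(-⅓))²) = S*(4*(0 - S/3)²) = S*(4*(-S/3)²) = S*(4*(S²/9)) = S*(4*S²/9) = 4*S³/9)
1/(I(2393) + D(1735)) = 1/((1/2619)*2393 + (4/9)*1735³) = 1/(2393/2619 + (4/9)*5222740375) = 1/(2393/2619 + 20890961500/9) = 1/(6079269798893/2619) = 2619/6079269798893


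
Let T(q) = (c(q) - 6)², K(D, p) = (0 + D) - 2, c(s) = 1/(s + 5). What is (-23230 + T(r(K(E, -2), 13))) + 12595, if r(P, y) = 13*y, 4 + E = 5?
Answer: -320897411/30276 ≈ -10599.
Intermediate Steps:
E = 1 (E = -4 + 5 = 1)
c(s) = 1/(5 + s)
K(D, p) = -2 + D (K(D, p) = D - 2 = -2 + D)
T(q) = (-6 + 1/(5 + q))² (T(q) = (1/(5 + q) - 6)² = (-6 + 1/(5 + q))²)
(-23230 + T(r(K(E, -2), 13))) + 12595 = (-23230 + (29 + 6*(13*13))²/(5 + 13*13)²) + 12595 = (-23230 + (29 + 6*169)²/(5 + 169)²) + 12595 = (-23230 + (29 + 1014)²/174²) + 12595 = (-23230 + (1/30276)*1043²) + 12595 = (-23230 + (1/30276)*1087849) + 12595 = (-23230 + 1087849/30276) + 12595 = -702223631/30276 + 12595 = -320897411/30276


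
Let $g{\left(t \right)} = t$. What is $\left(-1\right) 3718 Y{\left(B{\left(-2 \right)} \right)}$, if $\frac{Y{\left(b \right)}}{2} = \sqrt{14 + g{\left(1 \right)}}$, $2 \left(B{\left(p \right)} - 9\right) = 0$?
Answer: $- 7436 \sqrt{15} \approx -28800.0$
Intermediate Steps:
$B{\left(p \right)} = 9$ ($B{\left(p \right)} = 9 + \frac{1}{2} \cdot 0 = 9 + 0 = 9$)
$Y{\left(b \right)} = 2 \sqrt{15}$ ($Y{\left(b \right)} = 2 \sqrt{14 + 1} = 2 \sqrt{15}$)
$\left(-1\right) 3718 Y{\left(B{\left(-2 \right)} \right)} = \left(-1\right) 3718 \cdot 2 \sqrt{15} = - 3718 \cdot 2 \sqrt{15} = - 7436 \sqrt{15}$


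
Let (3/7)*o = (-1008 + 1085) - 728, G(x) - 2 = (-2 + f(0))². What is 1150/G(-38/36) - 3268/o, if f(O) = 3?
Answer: 1756654/4557 ≈ 385.48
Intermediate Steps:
G(x) = 3 (G(x) = 2 + (-2 + 3)² = 2 + 1² = 2 + 1 = 3)
o = -1519 (o = 7*((-1008 + 1085) - 728)/3 = 7*(77 - 728)/3 = (7/3)*(-651) = -1519)
1150/G(-38/36) - 3268/o = 1150/3 - 3268/(-1519) = 1150*(⅓) - 3268*(-1/1519) = 1150/3 + 3268/1519 = 1756654/4557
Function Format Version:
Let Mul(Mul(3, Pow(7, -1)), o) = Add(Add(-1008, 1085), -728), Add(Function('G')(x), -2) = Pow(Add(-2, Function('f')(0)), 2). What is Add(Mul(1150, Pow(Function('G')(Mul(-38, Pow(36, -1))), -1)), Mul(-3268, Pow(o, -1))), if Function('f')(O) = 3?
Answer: Rational(1756654, 4557) ≈ 385.48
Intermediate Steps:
Function('G')(x) = 3 (Function('G')(x) = Add(2, Pow(Add(-2, 3), 2)) = Add(2, Pow(1, 2)) = Add(2, 1) = 3)
o = -1519 (o = Mul(Rational(7, 3), Add(Add(-1008, 1085), -728)) = Mul(Rational(7, 3), Add(77, -728)) = Mul(Rational(7, 3), -651) = -1519)
Add(Mul(1150, Pow(Function('G')(Mul(-38, Pow(36, -1))), -1)), Mul(-3268, Pow(o, -1))) = Add(Mul(1150, Pow(3, -1)), Mul(-3268, Pow(-1519, -1))) = Add(Mul(1150, Rational(1, 3)), Mul(-3268, Rational(-1, 1519))) = Add(Rational(1150, 3), Rational(3268, 1519)) = Rational(1756654, 4557)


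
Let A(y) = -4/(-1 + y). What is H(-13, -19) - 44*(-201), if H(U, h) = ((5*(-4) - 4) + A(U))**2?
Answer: 460912/49 ≈ 9406.4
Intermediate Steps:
H(U, h) = (-24 - 4/(-1 + U))**2 (H(U, h) = ((5*(-4) - 4) - 4/(-1 + U))**2 = ((-20 - 4) - 4/(-1 + U))**2 = (-24 - 4/(-1 + U))**2)
H(-13, -19) - 44*(-201) = (24 + 4/(-1 - 13))**2 - 44*(-201) = (24 + 4/(-14))**2 + 8844 = (24 + 4*(-1/14))**2 + 8844 = (24 - 2/7)**2 + 8844 = (166/7)**2 + 8844 = 27556/49 + 8844 = 460912/49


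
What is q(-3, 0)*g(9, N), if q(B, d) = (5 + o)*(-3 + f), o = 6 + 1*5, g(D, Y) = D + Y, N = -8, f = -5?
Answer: -128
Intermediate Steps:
o = 11 (o = 6 + 5 = 11)
q(B, d) = -128 (q(B, d) = (5 + 11)*(-3 - 5) = 16*(-8) = -128)
q(-3, 0)*g(9, N) = -128*(9 - 8) = -128*1 = -128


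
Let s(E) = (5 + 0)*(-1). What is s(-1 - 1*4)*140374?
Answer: -701870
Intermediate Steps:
s(E) = -5 (s(E) = 5*(-1) = -5)
s(-1 - 1*4)*140374 = -5*140374 = -701870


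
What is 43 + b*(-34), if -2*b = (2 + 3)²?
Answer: 468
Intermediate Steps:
b = -25/2 (b = -(2 + 3)²/2 = -½*5² = -½*25 = -25/2 ≈ -12.500)
43 + b*(-34) = 43 - 25/2*(-34) = 43 + 425 = 468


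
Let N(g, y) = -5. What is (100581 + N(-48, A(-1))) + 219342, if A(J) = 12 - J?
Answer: 319918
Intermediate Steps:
(100581 + N(-48, A(-1))) + 219342 = (100581 - 5) + 219342 = 100576 + 219342 = 319918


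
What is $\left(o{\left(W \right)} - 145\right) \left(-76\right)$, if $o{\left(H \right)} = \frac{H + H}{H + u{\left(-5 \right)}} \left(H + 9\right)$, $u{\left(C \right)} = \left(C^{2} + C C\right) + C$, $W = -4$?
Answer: $\frac{454860}{41} \approx 11094.0$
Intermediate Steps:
$u{\left(C \right)} = C + 2 C^{2}$ ($u{\left(C \right)} = \left(C^{2} + C^{2}\right) + C = 2 C^{2} + C = C + 2 C^{2}$)
$o{\left(H \right)} = \frac{2 H \left(9 + H\right)}{45 + H}$ ($o{\left(H \right)} = \frac{H + H}{H - 5 \left(1 + 2 \left(-5\right)\right)} \left(H + 9\right) = \frac{2 H}{H - 5 \left(1 - 10\right)} \left(9 + H\right) = \frac{2 H}{H - -45} \left(9 + H\right) = \frac{2 H}{H + 45} \left(9 + H\right) = \frac{2 H}{45 + H} \left(9 + H\right) = \frac{2 H \left(9 + H\right)}{45 + H}$)
$\left(o{\left(W \right)} - 145\right) \left(-76\right) = \left(2 \left(-4\right) \frac{1}{45 - 4} \left(9 - 4\right) - 145\right) \left(-76\right) = \left(2 \left(-4\right) \frac{1}{41} \cdot 5 - 145\right) \left(-76\right) = \left(- \frac{40}{41} - 145\right) \left(-76\right) = \left(- \frac{5985}{41}\right) \left(-76\right) = \frac{454860}{41}$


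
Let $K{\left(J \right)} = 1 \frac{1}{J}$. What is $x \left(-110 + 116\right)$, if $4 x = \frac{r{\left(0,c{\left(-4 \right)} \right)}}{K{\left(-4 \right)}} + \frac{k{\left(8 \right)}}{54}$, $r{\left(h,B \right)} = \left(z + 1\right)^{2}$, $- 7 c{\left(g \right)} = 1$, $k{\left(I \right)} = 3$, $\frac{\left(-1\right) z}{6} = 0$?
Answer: $- \frac{71}{12} \approx -5.9167$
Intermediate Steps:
$z = 0$ ($z = \left(-6\right) 0 = 0$)
$K{\left(J \right)} = \frac{1}{J}$
$c{\left(g \right)} = - \frac{1}{7}$ ($c{\left(g \right)} = \left(- \frac{1}{7}\right) 1 = - \frac{1}{7}$)
$r{\left(h,B \right)} = 1$ ($r{\left(h,B \right)} = \left(0 + 1\right)^{2} = 1^{2} = 1$)
$x = - \frac{71}{72}$ ($x = \frac{1 \frac{1}{\frac{1}{-4}} + \frac{3}{54}}{4} = \frac{1 \frac{1}{- \frac{1}{4}} + 3 \cdot \frac{1}{54}}{4} = \frac{1 \left(-4\right) + \frac{1}{18}}{4} = \frac{-4 + \frac{1}{18}}{4} = \frac{1}{4} \left(- \frac{71}{18}\right) = - \frac{71}{72} \approx -0.98611$)
$x \left(-110 + 116\right) = - \frac{71 \left(-110 + 116\right)}{72} = \left(- \frac{71}{72}\right) 6 = - \frac{71}{12}$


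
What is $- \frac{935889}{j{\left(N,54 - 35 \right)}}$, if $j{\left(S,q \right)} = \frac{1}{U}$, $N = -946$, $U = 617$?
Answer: $-577443513$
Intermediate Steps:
$j{\left(S,q \right)} = \frac{1}{617}$
$- \frac{935889}{j{\left(N,54 - 35 \right)}} = - 935889 \frac{1}{\frac{1}{617}} = \left(-935889\right) 617 = -577443513$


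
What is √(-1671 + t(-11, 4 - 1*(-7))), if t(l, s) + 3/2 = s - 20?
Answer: I*√6726/2 ≈ 41.006*I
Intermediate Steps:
t(l, s) = -43/2 + s (t(l, s) = -3/2 + (s - 20) = -3/2 + (-20 + s) = -43/2 + s)
√(-1671 + t(-11, 4 - 1*(-7))) = √(-1671 + (-43/2 + (4 - 1*(-7)))) = √(-1671 + (-43/2 + (4 + 7))) = √(-1671 + (-43/2 + 11)) = √(-1671 - 21/2) = √(-3363/2) = I*√6726/2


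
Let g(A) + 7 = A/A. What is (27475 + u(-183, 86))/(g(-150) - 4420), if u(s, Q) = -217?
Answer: -13629/2213 ≈ -6.1586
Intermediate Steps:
g(A) = -6 (g(A) = -7 + A/A = -7 + 1 = -6)
(27475 + u(-183, 86))/(g(-150) - 4420) = (27475 - 217)/(-6 - 4420) = 27258/(-4426) = 27258*(-1/4426) = -13629/2213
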